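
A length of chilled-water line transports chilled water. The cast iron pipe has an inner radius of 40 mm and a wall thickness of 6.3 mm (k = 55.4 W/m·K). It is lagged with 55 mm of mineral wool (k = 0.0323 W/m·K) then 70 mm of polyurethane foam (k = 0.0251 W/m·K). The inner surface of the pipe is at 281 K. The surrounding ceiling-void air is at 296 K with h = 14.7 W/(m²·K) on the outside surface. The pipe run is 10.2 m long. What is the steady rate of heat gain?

Q ≈ 21.1 W

Cylindrical conduction, so R = ln(r₂/r₁)/(2πkL) per layer, in series:
R_cast iron pipe wall = ln(46.3/40)/(2π×55.4×10.2) = 4.119×10^-5 K/W
R_mineral wool = ln(101.3/46.3)/(2π×0.0323×10.2) = 0.3782 K/W
R_polyurethane foam = ln(171.3/101.3)/(2π×0.0251×10.2) = 0.3266 K/W
R_outer film = 1/(h_o·2πr_oL) = 1/(14.7×2π×0.1713×10.2) = 0.006196 K/W
R_total = 0.711 K/W
Q = ΔT/R_total = 15/0.711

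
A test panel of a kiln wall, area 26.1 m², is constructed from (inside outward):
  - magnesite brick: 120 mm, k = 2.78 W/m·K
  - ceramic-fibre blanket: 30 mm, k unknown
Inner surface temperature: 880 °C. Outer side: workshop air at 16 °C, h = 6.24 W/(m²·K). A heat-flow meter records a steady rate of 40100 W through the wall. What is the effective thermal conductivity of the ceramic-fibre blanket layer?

k ≈ 0.0836 W/(m·K)

Treating each layer as a thermal resistance in series:
R_magnesite brick = L/(kA) = 0.12/(2.78×26.1) = 0.001654 K/W
R_outer film = 1/(h_o·A) = 1/(6.24×26.1) = 0.00614 K/W
Sum of known resistances R_other = 0.007794 K/W
Total R = ΔT/Q = 864/40100 = 0.02155 K/W
R_ceramic-fibre blanket = R_total − R_other = 0.01375 K/W
k = L/(R·A) = 0.03/(0.01375×26.1)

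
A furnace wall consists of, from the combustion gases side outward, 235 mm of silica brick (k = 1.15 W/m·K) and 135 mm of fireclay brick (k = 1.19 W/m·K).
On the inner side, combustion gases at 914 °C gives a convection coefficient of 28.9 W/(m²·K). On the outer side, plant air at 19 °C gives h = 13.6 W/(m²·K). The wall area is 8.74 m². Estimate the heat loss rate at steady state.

Treating each layer as a thermal resistance in series:
R_inner film = 1/(h_i·A) = 1/(28.9×8.74) = 0.003959 K/W
R_silica brick = L/(kA) = 0.235/(1.15×8.74) = 0.02338 K/W
R_fireclay brick = L/(kA) = 0.135/(1.19×8.74) = 0.01298 K/W
R_outer film = 1/(h_o·A) = 1/(13.6×8.74) = 0.008413 K/W
R_total = 0.04873 K/W
Q = ΔT / R_total = 895 / 0.04873

Q ≈ 18400 W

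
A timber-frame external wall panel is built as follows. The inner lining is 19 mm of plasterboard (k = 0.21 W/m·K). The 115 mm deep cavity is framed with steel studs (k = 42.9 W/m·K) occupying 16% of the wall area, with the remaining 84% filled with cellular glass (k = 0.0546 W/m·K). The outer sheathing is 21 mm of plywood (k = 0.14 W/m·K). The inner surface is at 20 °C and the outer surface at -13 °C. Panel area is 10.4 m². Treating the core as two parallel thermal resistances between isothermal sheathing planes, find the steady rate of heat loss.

Q ≈ 1330 W

Sheathing layers in series; stud and cavity paths in parallel between them.
R_inner = 0.019/(0.21×10.4) = 0.0087 K/W
R_stud  = 0.115/(42.9×0.16×10.4) = 0.001611 K/W
R_cav   = 0.115/(0.0546×0.84×10.4) = 0.2411 K/W
1/R_core = 1/R_stud + 1/R_cav → R_core = 0.0016 K/W
R_outer = 0.021/(0.14×10.4) = 0.01442 K/W
R_total = 0.02472 K/W
Q = ΔT/R_total = 33/0.02472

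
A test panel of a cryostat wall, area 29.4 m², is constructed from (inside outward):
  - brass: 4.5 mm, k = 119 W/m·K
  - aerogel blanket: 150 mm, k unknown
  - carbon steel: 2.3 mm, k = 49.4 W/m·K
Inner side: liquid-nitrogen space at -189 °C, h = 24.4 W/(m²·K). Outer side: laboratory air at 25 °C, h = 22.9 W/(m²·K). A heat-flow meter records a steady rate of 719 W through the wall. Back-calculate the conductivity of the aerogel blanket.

k ≈ 0.0173 W/(m·K)

Model the wall as resistances in series:
R_inner film = 1/(h_i·A) = 1/(24.4×29.4) = 0.001394 K/W
R_brass = L/(kA) = 0.0045/(119×29.4) = 1.286×10^-6 K/W
R_carbon steel = L/(kA) = 0.0023/(49.4×29.4) = 1.584×10^-6 K/W
R_outer film = 1/(h_o·A) = 1/(22.9×29.4) = 0.001485 K/W
Sum of known resistances R_other = 0.002882 K/W
Total R = ΔT/Q = 214/719 = 0.2976 K/W
R_aerogel blanket = R_total − R_other = 0.2948 K/W
k = L/(R·A) = 0.15/(0.2948×29.4)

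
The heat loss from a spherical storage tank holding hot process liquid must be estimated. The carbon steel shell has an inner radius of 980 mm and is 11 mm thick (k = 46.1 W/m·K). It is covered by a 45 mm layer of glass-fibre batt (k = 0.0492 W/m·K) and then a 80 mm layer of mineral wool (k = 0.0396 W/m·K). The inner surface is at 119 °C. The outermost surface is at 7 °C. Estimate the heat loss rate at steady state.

For a spherical shell R = (1/r₁ − 1/r₂)/(4πk); film R = 1/(h·4πr²). In series:
R_carbon steel shell = (1/0.98 − 1/0.991)/(4π×46.1) = 1.955×10^-5 K/W
R_glass-fibre batt = (1/0.991 − 1/1.036)/(4π×0.0492) = 0.07089 K/W
R_mineral wool = (1/1.036 − 1/1.116)/(4π×0.0396) = 0.139 K/W
R_total = 0.21 K/W
Q = ΔT/R_total = 112/0.21

Q ≈ 533 W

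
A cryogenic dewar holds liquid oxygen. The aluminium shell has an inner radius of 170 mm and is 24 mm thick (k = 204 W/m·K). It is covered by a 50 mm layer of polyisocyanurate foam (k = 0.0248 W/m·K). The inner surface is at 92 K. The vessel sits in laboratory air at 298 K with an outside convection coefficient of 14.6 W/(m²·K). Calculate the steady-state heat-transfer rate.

Q ≈ 59.2 W

Spherical conduction: R = (1/r_in − 1/r_out)/(4πk) per layer; series-sum.
R_aluminium shell = (1/0.17 − 1/0.194)/(4π×204) = 2.839×10^-4 K/W
R_polyisocyanurate foam = (1/0.194 − 1/0.244)/(4π×0.0248) = 3.389 K/W
R_outer film = 1/(h·4πr_o²) = 1/(14.6×4π×0.244²) = 0.09155 K/W
R_total = 3.481 K/W
Q = ΔT/R_total = 206/3.481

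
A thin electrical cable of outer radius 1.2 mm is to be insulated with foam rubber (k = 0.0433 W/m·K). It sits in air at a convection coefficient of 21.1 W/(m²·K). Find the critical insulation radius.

For a cylinder r_cr = k/h = 0.0433/21.1
r_cr = 2.05 mm; since the bare radius (1.2 mm) is below r_cr, adding a thin layer of insulation will *increase* heat loss.

r_cr ≈ 2.05 mm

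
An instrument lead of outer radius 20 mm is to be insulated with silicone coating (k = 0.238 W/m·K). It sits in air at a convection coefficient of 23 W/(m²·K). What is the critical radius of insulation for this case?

r_cr ≈ 10.3 mm

For a cylinder r_cr = k/h = 0.238/23
r_cr = 10.3 mm; since the bare radius (20 mm) is above r_cr, any added insulation will reduce heat loss.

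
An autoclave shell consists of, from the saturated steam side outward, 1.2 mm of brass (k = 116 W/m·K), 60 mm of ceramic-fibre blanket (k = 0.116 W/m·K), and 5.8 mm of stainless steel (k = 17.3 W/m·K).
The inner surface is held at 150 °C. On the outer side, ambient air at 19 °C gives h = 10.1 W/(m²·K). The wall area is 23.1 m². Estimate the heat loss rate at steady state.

Series thermal resistances:
R_brass = L/(kA) = 0.0012/(116×23.1) = 4.478×10^-7 K/W
R_ceramic-fibre blanket = L/(kA) = 0.06/(0.116×23.1) = 0.02239 K/W
R_stainless steel = L/(kA) = 0.0058/(17.3×23.1) = 1.451×10^-5 K/W
R_outer film = 1/(h_o·A) = 1/(10.1×23.1) = 0.004286 K/W
R_total = 0.02669 K/W
Q = ΔT / R_total = 131 / 0.02669

Q ≈ 4910 W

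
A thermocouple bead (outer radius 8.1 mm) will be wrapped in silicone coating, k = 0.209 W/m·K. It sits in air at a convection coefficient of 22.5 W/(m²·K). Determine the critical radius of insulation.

r_cr ≈ 18.6 mm

For a sphere r_cr = 2k/h = 2×0.209/22.5
r_cr = 18.6 mm; since the bare radius (8.1 mm) is below r_cr, adding a thin layer of insulation will *increase* heat loss.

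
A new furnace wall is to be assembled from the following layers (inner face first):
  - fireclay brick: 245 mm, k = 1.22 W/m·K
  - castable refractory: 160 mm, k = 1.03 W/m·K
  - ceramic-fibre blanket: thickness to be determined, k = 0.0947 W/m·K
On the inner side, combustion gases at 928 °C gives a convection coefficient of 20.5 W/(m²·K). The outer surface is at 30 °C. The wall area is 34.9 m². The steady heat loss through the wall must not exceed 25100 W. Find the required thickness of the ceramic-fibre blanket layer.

L ≈ 79.9 mm

Thermal resistances in series:
R_inner film = 1/(h_i·A) = 1/(20.5×34.9) = 0.001398 K/W
R_fireclay brick = L/(kA) = 0.245/(1.22×34.9) = 0.005754 K/W
R_castable refractory = L/(kA) = 0.16/(1.03×34.9) = 0.004451 K/W
Sum of the known resistances R_other = 0.0116 K/W
Required total resistance R_tot = ΔT/Q_allow = 898/25100 = 0.03578 K/W
R_ceramic-fibre blanket = R_tot − R_other = 0.02417 K/W
L = R·k·A = 0.02417×0.0947×34.9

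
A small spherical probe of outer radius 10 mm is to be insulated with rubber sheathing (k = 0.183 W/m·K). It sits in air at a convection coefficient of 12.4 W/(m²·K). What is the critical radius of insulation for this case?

r_cr ≈ 29.5 mm

For a sphere r_cr = 2k/h = 2×0.183/12.4
r_cr = 29.5 mm; since the bare radius (10 mm) is below r_cr, adding a thin layer of insulation will *increase* heat loss.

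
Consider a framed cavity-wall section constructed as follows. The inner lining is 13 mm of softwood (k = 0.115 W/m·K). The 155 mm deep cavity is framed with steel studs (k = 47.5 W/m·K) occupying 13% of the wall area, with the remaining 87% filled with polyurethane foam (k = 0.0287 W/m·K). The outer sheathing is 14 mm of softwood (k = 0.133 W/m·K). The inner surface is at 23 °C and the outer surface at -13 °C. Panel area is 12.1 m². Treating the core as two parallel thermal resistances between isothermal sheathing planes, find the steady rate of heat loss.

Q ≈ 1790 W

Sheathing layers in series; stud and cavity paths in parallel between them.
R_inner = 0.013/(0.115×12.1) = 0.009342 K/W
R_stud  = 0.155/(47.5×0.13×12.1) = 0.002074 K/W
R_cav   = 0.155/(0.0287×0.87×12.1) = 0.513 K/W
1/R_core = 1/R_stud + 1/R_cav → R_core = 0.002066 K/W
R_outer = 0.014/(0.133×12.1) = 0.008699 K/W
R_total = 0.02011 K/W
Q = ΔT/R_total = 36/0.02011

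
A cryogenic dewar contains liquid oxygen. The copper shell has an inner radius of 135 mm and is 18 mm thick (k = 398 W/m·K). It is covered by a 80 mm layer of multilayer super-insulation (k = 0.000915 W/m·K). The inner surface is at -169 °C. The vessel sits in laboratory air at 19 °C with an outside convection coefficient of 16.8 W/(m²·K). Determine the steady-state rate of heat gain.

Q ≈ 0.963 W

Spherical conduction: R = (1/r_in − 1/r_out)/(4πk) per layer; series-sum.
R_copper shell = (1/0.135 − 1/0.153)/(4π×398) = 1.742×10^-4 K/W
R_multilayer super-insulation = (1/0.153 − 1/0.233)/(4π×0.000915) = 195.2 K/W
R_outer film = 1/(h·4πr_o²) = 1/(16.8×4π×0.233²) = 0.08725 K/W
R_total = 195.3 K/W
Q = ΔT/R_total = 188/195.3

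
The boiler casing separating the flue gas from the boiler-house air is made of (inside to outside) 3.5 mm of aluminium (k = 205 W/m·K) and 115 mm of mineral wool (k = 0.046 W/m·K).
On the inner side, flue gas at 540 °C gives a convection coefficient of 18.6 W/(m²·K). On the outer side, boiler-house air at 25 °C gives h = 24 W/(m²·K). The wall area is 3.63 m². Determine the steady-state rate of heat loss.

Using the resistance-network approach (series):
R_inner film = 1/(h_i·A) = 1/(18.6×3.63) = 0.01481 K/W
R_aluminium = L/(kA) = 0.0035/(205×3.63) = 4.703×10^-6 K/W
R_mineral wool = L/(kA) = 0.115/(0.046×3.63) = 0.6887 K/W
R_outer film = 1/(h_o·A) = 1/(24×3.63) = 0.01148 K/W
R_total = 0.715 K/W
Q = ΔT / R_total = 515 / 0.715

Q ≈ 720 W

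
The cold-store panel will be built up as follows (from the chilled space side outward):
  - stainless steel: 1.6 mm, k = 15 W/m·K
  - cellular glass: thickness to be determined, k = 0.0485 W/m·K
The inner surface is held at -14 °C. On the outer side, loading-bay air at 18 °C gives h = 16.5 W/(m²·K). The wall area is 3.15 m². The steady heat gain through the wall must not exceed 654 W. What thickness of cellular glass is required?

Thermal resistances in series:
R_stainless steel = L/(kA) = 0.0016/(15×3.15) = 3.386×10^-5 K/W
R_outer film = 1/(h_o·A) = 1/(16.5×3.15) = 0.01924 K/W
Sum of the known resistances R_other = 0.01927 K/W
Required total resistance R_tot = ΔT/Q_allow = 32/654 = 0.04893 K/W
R_cellular glass = R_tot − R_other = 0.02966 K/W
L = R·k·A = 0.02966×0.0485×3.15

L ≈ 4.53 mm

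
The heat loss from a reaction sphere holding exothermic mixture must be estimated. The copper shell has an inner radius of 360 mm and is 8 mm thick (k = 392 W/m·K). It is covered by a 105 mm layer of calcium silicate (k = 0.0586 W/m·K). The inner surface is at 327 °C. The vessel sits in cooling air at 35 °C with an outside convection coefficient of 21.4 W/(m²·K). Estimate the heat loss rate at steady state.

Q ≈ 349 W

Radial (spherical) resistances in series:
R_copper shell = (1/0.36 − 1/0.368)/(4π×392) = 1.226×10^-5 K/W
R_calcium silicate = (1/0.368 − 1/0.473)/(4π×0.0586) = 0.8192 K/W
R_outer film = 1/(h·4πr_o²) = 1/(21.4×4π×0.473²) = 0.01662 K/W
R_total = 0.8358 K/W
Q = ΔT/R_total = 292/0.8358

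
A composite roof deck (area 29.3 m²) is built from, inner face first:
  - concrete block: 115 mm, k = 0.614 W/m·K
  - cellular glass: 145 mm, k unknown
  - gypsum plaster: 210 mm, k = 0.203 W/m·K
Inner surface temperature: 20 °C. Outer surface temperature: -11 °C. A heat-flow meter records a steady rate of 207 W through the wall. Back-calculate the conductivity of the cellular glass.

k ≈ 0.0458 W/(m·K)

Using the resistance-network approach (series):
R_concrete block = L/(kA) = 0.115/(0.614×29.3) = 0.006392 K/W
R_gypsum plaster = L/(kA) = 0.21/(0.203×29.3) = 0.03531 K/W
Sum of known resistances R_other = 0.0417 K/W
Total R = ΔT/Q = 31/207 = 0.1498 K/W
R_cellular glass = R_total − R_other = 0.1081 K/W
k = L/(R·A) = 0.145/(0.1081×29.3)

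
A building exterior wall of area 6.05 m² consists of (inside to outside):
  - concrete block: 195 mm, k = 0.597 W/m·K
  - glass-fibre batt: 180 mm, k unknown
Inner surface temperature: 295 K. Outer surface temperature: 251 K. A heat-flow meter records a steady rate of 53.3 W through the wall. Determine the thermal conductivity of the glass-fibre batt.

Thermal resistances in series:
R_concrete block = L/(kA) = 0.195/(0.597×6.05) = 0.05399 K/W
Sum of known resistances R_other = 0.05399 K/W
Total R = ΔT/Q = 44/53.3 = 0.8255 K/W
R_glass-fibre batt = R_total − R_other = 0.7715 K/W
k = L/(R·A) = 0.18/(0.7715×6.05)

k ≈ 0.0386 W/(m·K)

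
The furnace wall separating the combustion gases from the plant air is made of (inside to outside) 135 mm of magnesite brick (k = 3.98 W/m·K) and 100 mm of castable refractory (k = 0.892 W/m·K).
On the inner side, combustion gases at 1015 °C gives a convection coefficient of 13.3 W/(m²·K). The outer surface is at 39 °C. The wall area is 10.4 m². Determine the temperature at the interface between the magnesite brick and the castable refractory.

T ≈ 534 °C

Thermal resistances in series:
R_inner film = 1/(h_i·A) = 1/(13.3×10.4) = 0.00723 K/W
R_magnesite brick = L/(kA) = 0.135/(3.98×10.4) = 0.003261 K/W
R_castable refractory = L/(kA) = 0.1/(0.892×10.4) = 0.01078 K/W
R_total = 0.02127 K/W;  Q = ΔT/R_total = 976/0.02127 = 45880 W
T_interface = T_inner − Q·ΣR(inner→interface) = 1015 − 45900×0.01049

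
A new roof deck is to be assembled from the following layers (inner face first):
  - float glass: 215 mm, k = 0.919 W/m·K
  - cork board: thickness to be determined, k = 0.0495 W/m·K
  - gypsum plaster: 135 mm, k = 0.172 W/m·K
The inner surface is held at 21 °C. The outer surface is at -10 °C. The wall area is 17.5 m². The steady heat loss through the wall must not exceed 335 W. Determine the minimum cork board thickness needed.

L ≈ 29.7 mm

Using the resistance-network approach (series):
R_float glass = L/(kA) = 0.215/(0.919×17.5) = 0.01337 K/W
R_gypsum plaster = L/(kA) = 0.135/(0.172×17.5) = 0.04485 K/W
Sum of the known resistances R_other = 0.05822 K/W
Required total resistance R_tot = ΔT/Q_allow = 31/335 = 0.09254 K/W
R_cork board = R_tot − R_other = 0.03432 K/W
L = R·k·A = 0.03432×0.0495×17.5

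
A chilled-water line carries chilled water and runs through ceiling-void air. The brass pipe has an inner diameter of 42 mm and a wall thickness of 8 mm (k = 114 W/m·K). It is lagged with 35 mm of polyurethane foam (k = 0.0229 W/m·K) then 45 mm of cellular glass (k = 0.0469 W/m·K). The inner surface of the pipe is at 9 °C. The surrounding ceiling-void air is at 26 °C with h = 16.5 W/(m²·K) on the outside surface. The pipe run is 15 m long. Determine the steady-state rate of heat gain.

Per-layer cylindrical resistances, series-summed:
R_brass pipe wall = ln(29/21)/(2π×114×15) = 3.004×10^-5 K/W
R_polyurethane foam = ln(64/29)/(2π×0.0229×15) = 0.3668 K/W
R_cellular glass = ln(109/64)/(2π×0.0469×15) = 0.1205 K/W
R_outer film = 1/(h_o·2πr_oL) = 1/(16.5×2π×0.109×15) = 0.0059 K/W
R_total = 0.4932 K/W
Q = ΔT/R_total = 17/0.4932

Q ≈ 34.5 W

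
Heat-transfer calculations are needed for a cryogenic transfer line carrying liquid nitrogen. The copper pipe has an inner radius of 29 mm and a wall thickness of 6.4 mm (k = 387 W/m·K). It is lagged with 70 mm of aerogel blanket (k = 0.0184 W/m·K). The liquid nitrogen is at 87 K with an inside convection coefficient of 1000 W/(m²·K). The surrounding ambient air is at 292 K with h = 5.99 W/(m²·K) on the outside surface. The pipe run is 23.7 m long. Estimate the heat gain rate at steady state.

Q ≈ 501 W

Radial resistances (cylindrical: R_cond = ln(r_o/r_i)/(2πkL), R_conv = 1/(h·2πrL)):
R_inner film = 1/(h_i·2πr₁L) = 1/(1000×2π×0.029×23.7) = 2.316×10^-4 K/W
R_copper pipe wall = ln(35.4/29)/(2π×387×23.7) = 3.46×10^-6 K/W
R_aerogel blanket = ln(105.4/35.4)/(2π×0.0184×23.7) = 0.3982 K/W
R_outer film = 1/(h_o·2πr_oL) = 1/(5.99×2π×0.1054×23.7) = 0.01064 K/W
R_total = 0.4091 K/W
Q = ΔT/R_total = 205/0.4091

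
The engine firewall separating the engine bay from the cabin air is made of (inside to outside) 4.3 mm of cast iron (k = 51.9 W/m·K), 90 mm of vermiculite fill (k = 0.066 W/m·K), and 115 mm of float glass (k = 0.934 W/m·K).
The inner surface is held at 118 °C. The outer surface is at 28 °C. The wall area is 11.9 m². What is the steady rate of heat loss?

Q ≈ 720 W

Treating each layer as a thermal resistance in series:
R_cast iron = L/(kA) = 0.0043/(51.9×11.9) = 6.962×10^-6 K/W
R_vermiculite fill = L/(kA) = 0.09/(0.066×11.9) = 0.1146 K/W
R_float glass = L/(kA) = 0.115/(0.934×11.9) = 0.01035 K/W
R_total = 0.1249 K/W
Q = ΔT / R_total = 90 / 0.1249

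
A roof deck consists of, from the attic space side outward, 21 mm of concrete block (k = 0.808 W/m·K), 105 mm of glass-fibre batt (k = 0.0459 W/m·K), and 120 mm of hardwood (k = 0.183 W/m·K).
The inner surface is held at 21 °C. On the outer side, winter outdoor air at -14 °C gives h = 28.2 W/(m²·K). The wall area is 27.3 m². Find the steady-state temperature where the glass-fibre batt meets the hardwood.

T ≈ -5.95 °C

Series thermal resistances:
R_concrete block = L/(kA) = 0.021/(0.808×27.3) = 9.52×10^-4 K/W
R_glass-fibre batt = L/(kA) = 0.105/(0.0459×27.3) = 0.08379 K/W
R_hardwood = L/(kA) = 0.12/(0.183×27.3) = 0.02402 K/W
R_outer film = 1/(h_o·A) = 1/(28.2×27.3) = 0.001299 K/W
R_total = 0.1101 K/W;  Q = ΔT/R_total = 35/0.1101 = 318 W
T_interface = T_inner − Q·ΣR(inner→interface) = 21 − 318×0.08475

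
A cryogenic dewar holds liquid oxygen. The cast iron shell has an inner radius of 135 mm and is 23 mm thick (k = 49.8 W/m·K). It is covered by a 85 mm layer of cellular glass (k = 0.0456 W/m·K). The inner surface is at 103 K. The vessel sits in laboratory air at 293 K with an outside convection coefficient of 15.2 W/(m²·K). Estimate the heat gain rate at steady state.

Spherical conduction: R = (1/r_in − 1/r_out)/(4πk) per layer; series-sum.
R_cast iron shell = (1/0.135 − 1/0.158)/(4π×49.8) = 0.001723 K/W
R_cellular glass = (1/0.158 − 1/0.243)/(4π×0.0456) = 3.863 K/W
R_outer film = 1/(h·4πr_o²) = 1/(15.2×4π×0.243²) = 0.08866 K/W
R_total = 3.954 K/W
Q = ΔT/R_total = 190/3.954

Q ≈ 48.1 W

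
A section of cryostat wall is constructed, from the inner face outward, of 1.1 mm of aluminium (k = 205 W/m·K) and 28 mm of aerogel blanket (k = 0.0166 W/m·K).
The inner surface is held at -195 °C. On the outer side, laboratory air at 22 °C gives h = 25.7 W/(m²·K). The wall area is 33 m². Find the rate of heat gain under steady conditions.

Series thermal resistances:
R_aluminium = L/(kA) = 0.0011/(205×33) = 1.626×10^-7 K/W
R_aerogel blanket = L/(kA) = 0.028/(0.0166×33) = 0.05111 K/W
R_outer film = 1/(h_o·A) = 1/(25.7×33) = 0.001179 K/W
R_total = 0.05229 K/W
Q = ΔT / R_total = 217 / 0.05229

Q ≈ 4150 W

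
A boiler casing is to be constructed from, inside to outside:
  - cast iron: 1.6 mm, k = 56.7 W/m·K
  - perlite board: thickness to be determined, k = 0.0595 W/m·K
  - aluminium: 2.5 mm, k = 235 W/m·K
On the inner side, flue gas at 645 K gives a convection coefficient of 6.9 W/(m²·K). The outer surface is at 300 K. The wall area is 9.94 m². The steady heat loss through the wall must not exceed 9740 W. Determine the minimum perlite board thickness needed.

L ≈ 12.3 mm

Using the resistance-network approach (series):
R_inner film = 1/(h_i·A) = 1/(6.9×9.94) = 0.01458 K/W
R_cast iron = L/(kA) = 0.0016/(56.7×9.94) = 2.839×10^-6 K/W
R_aluminium = L/(kA) = 0.0025/(235×9.94) = 1.07×10^-6 K/W
Sum of the known resistances R_other = 0.01458 K/W
Required total resistance R_tot = ΔT/Q_allow = 345/9740 = 0.03542 K/W
R_perlite board = R_tot − R_other = 0.02084 K/W
L = R·k·A = 0.02084×0.0595×9.94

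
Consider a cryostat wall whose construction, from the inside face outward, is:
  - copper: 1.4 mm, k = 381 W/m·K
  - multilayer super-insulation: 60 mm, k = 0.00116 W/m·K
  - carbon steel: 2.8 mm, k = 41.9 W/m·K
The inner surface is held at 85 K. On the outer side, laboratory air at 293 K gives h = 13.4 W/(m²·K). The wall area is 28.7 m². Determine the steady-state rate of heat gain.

Model the wall as resistances in series:
R_copper = L/(kA) = 0.0014/(381×28.7) = 1.28×10^-7 K/W
R_multilayer super-insulation = L/(kA) = 0.06/(0.00116×28.7) = 1.802 K/W
R_carbon steel = L/(kA) = 0.0028/(41.9×28.7) = 2.328×10^-6 K/W
R_outer film = 1/(h_o·A) = 1/(13.4×28.7) = 0.0026 K/W
R_total = 1.805 K/W
Q = ΔT / R_total = 208 / 1.805

Q ≈ 115 W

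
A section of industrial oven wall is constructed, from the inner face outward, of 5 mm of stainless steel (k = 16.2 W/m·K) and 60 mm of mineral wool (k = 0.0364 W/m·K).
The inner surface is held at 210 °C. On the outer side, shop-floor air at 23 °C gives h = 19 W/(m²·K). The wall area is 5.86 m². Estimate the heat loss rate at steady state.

Q ≈ 644 W

Model the wall as resistances in series:
R_stainless steel = L/(kA) = 0.005/(16.2×5.86) = 5.267×10^-5 K/W
R_mineral wool = L/(kA) = 0.06/(0.0364×5.86) = 0.2813 K/W
R_outer film = 1/(h_o·A) = 1/(19×5.86) = 0.008981 K/W
R_total = 0.2903 K/W
Q = ΔT / R_total = 187 / 0.2903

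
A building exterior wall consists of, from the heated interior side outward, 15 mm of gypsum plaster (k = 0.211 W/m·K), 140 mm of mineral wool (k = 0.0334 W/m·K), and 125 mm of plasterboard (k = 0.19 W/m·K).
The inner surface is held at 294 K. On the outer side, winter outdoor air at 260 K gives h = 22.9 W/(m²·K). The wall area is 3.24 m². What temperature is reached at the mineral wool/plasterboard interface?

T ≈ 265 K

Using the resistance-network approach (series):
R_gypsum plaster = L/(kA) = 0.015/(0.211×3.24) = 0.02194 K/W
R_mineral wool = L/(kA) = 0.14/(0.0334×3.24) = 1.294 K/W
R_plasterboard = L/(kA) = 0.125/(0.19×3.24) = 0.2031 K/W
R_outer film = 1/(h_o·A) = 1/(22.9×3.24) = 0.01348 K/W
R_total = 1.532 K/W;  Q = ΔT/R_total = 34/1.532 = 22.19 W
T_interface = T_inner − Q·ΣR(inner→interface) = 294 − 22.2×1.316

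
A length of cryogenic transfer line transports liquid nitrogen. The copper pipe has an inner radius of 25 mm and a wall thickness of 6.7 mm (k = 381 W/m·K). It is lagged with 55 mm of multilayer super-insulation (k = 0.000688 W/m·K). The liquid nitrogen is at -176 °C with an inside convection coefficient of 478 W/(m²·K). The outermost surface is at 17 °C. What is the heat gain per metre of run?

q′ ≈ 0.829 W/m

Radial resistances (cylindrical: R_cond = ln(r_o/r_i)/(2πkL), R_conv = 1/(h·2πrL)):
R_inner film = 1/(h_i·2πr₁L) = 1/(478×2π×0.025×1) = 0.01332 K/W
R_copper pipe wall = ln(31.7/25)/(2π×381×1) = 9.919×10^-5 K/W
R_multilayer super-insulation = ln(86.7/31.7)/(2π×0.000688×1) = 232.7 K/W
R_total = 232.8 K/W
Q = ΔT/R_total = 193/232.8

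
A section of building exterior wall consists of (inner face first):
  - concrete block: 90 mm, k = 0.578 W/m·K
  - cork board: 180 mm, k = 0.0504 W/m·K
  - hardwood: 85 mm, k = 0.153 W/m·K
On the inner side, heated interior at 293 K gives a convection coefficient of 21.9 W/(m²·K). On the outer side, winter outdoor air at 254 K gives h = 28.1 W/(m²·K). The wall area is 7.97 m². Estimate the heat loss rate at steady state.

Q ≈ 71.2 W

Model the wall as resistances in series:
R_inner film = 1/(h_i·A) = 1/(21.9×7.97) = 0.005729 K/W
R_concrete block = L/(kA) = 0.09/(0.578×7.97) = 0.01954 K/W
R_cork board = L/(kA) = 0.18/(0.0504×7.97) = 0.4481 K/W
R_hardwood = L/(kA) = 0.085/(0.153×7.97) = 0.06971 K/W
R_outer film = 1/(h_o·A) = 1/(28.1×7.97) = 0.004465 K/W
R_total = 0.5475 K/W
Q = ΔT / R_total = 39 / 0.5475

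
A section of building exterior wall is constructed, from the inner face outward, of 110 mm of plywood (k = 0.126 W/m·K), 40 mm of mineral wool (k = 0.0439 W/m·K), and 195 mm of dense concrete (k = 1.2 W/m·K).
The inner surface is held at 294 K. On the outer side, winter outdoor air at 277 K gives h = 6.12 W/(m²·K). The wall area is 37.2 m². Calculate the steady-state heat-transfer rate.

Q ≈ 300 W

Using the resistance-network approach (series):
R_plywood = L/(kA) = 0.11/(0.126×37.2) = 0.02347 K/W
R_mineral wool = L/(kA) = 0.04/(0.0439×37.2) = 0.02449 K/W
R_dense concrete = L/(kA) = 0.195/(1.2×37.2) = 0.004368 K/W
R_outer film = 1/(h_o·A) = 1/(6.12×37.2) = 0.004392 K/W
R_total = 0.05672 K/W
Q = ΔT / R_total = 17 / 0.05672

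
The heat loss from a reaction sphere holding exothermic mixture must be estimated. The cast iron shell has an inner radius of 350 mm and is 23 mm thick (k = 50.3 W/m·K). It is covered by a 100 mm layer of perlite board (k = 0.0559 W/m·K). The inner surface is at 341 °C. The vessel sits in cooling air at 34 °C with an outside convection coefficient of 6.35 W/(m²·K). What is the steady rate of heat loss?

For a spherical shell R = (1/r₁ − 1/r₂)/(4πk); film R = 1/(h·4πr²). In series:
R_cast iron shell = (1/0.35 − 1/0.373)/(4π×50.3) = 2.787×10^-4 K/W
R_perlite board = (1/0.373 − 1/0.473)/(4π×0.0559) = 0.8069 K/W
R_outer film = 1/(h·4πr_o²) = 1/(6.35×4π×0.473²) = 0.05601 K/W
R_total = 0.8632 K/W
Q = ΔT/R_total = 307/0.8632

Q ≈ 356 W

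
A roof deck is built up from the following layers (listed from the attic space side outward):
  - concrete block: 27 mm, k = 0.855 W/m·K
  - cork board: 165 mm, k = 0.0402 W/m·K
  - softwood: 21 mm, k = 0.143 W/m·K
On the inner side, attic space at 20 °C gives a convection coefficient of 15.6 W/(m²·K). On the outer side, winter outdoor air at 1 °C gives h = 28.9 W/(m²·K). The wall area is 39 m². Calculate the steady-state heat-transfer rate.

Q ≈ 169 W

Using the resistance-network approach (series):
R_inner film = 1/(h_i·A) = 1/(15.6×39) = 0.001644 K/W
R_concrete block = L/(kA) = 0.027/(0.855×39) = 8.097×10^-4 K/W
R_cork board = L/(kA) = 0.165/(0.0402×39) = 0.1052 K/W
R_softwood = L/(kA) = 0.021/(0.143×39) = 0.003765 K/W
R_outer film = 1/(h_o·A) = 1/(28.9×39) = 8.872×10^-4 K/W
R_total = 0.1123 K/W
Q = ΔT / R_total = 19 / 0.1123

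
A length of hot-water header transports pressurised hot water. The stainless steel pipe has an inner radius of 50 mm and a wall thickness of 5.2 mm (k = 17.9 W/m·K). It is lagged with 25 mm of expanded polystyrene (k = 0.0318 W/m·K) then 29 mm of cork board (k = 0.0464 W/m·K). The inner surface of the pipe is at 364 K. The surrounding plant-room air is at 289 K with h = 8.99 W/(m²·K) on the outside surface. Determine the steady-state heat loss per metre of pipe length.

Cylindrical conduction, so R = ln(r₂/r₁)/(2πkL) per layer, in series:
R_stainless steel pipe wall = ln(55.2/50)/(2π×17.9×1) = 8.797×10^-4 K/W
R_expanded polystyrene = ln(80.2/55.2)/(2π×0.0318×1) = 1.87 K/W
R_cork board = ln(109.2/80.2)/(2π×0.0464×1) = 1.059 K/W
R_outer film = 1/(h_o·2πr_oL) = 1/(8.99×2π×0.1092×1) = 0.1621 K/W
R_total = 3.091 K/W
Q = ΔT/R_total = 75/3.091

q′ ≈ 24.3 W/m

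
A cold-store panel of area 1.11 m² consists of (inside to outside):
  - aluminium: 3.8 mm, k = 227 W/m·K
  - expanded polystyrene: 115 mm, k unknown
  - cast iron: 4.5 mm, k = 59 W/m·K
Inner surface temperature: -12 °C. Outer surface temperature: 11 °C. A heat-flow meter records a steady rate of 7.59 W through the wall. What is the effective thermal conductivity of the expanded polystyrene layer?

Thermal resistances in series:
R_aluminium = L/(kA) = 0.0038/(227×1.11) = 1.508×10^-5 K/W
R_cast iron = L/(kA) = 0.0045/(59×1.11) = 6.871×10^-5 K/W
Sum of known resistances R_other = 8.379×10^-5 K/W
Total R = ΔT/Q = 23/7.59 = 3.03 K/W
R_expanded polystyrene = R_total − R_other = 3.03 K/W
k = L/(R·A) = 0.115/(3.03×1.11)

k ≈ 0.0342 W/(m·K)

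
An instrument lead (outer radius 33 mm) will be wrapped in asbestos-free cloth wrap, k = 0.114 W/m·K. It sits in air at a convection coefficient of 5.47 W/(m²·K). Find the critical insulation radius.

r_cr ≈ 20.8 mm

For a cylinder r_cr = k/h = 0.114/5.47
r_cr = 20.8 mm; since the bare radius (33 mm) is above r_cr, any added insulation will reduce heat loss.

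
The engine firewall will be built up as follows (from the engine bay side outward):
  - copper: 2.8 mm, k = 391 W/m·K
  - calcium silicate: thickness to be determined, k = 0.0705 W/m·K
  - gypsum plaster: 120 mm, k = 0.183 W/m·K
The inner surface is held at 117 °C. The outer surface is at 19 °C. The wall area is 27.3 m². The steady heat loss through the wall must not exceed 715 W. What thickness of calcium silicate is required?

L ≈ 218 mm

Model the wall as resistances in series:
R_copper = L/(kA) = 0.0028/(391×27.3) = 2.623×10^-7 K/W
R_gypsum plaster = L/(kA) = 0.12/(0.183×27.3) = 0.02402 K/W
Sum of the known resistances R_other = 0.02402 K/W
Required total resistance R_tot = ΔT/Q_allow = 98/715 = 0.1371 K/W
R_calcium silicate = R_tot − R_other = 0.113 K/W
L = R·k·A = 0.113×0.0705×27.3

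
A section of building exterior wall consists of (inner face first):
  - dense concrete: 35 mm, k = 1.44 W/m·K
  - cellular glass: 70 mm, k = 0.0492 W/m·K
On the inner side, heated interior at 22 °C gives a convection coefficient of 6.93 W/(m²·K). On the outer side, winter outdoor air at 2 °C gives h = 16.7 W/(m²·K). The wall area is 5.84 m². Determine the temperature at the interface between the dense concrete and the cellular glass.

Model the wall as resistances in series:
R_inner film = 1/(h_i·A) = 1/(6.93×5.84) = 0.02471 K/W
R_dense concrete = L/(kA) = 0.035/(1.44×5.84) = 0.004162 K/W
R_cellular glass = L/(kA) = 0.07/(0.0492×5.84) = 0.2436 K/W
R_outer film = 1/(h_o·A) = 1/(16.7×5.84) = 0.01025 K/W
R_total = 0.2827 K/W;  Q = ΔT/R_total = 20/0.2827 = 70.73 W
T_interface = T_inner − Q·ΣR(inner→interface) = 22 − 70.7×0.02887

T ≈ 20 °C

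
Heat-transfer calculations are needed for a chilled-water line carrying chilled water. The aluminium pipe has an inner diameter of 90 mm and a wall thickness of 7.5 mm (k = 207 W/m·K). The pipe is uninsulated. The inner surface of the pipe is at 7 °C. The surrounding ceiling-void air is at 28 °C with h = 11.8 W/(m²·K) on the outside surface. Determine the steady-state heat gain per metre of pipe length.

Radial resistances (cylindrical: R_cond = ln(r_o/r_i)/(2πkL), R_conv = 1/(h·2πrL)):
R_aluminium pipe wall = ln(52.5/45)/(2π×207×1) = 1.185×10^-4 K/W
R_outer film = 1/(h_o·2πr_oL) = 1/(11.8×2π×0.0525×1) = 0.2569 K/W
R_total = 0.257 K/W
Q = ΔT/R_total = 21/0.257

q′ ≈ 81.7 W/m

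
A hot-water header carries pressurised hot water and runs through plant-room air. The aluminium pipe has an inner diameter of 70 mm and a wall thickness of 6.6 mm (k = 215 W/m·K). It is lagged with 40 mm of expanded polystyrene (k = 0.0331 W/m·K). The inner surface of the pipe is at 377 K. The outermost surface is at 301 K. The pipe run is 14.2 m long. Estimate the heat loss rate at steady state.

Q ≈ 333 W

Cylindrical conduction, so R = ln(r₂/r₁)/(2πkL) per layer, in series:
R_aluminium pipe wall = ln(41.6/35)/(2π×215×14.2) = 9.006×10^-6 K/W
R_expanded polystyrene = ln(81.6/41.6)/(2π×0.0331×14.2) = 0.2281 K/W
R_total = 0.2281 K/W
Q = ΔT/R_total = 76/0.2281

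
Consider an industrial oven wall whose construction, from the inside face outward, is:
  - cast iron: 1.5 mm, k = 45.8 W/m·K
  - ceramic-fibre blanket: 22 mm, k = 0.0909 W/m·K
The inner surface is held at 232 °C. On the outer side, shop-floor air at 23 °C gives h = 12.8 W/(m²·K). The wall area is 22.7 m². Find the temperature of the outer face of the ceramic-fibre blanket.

Series thermal resistances:
R_cast iron = L/(kA) = 0.0015/(45.8×22.7) = 1.443×10^-6 K/W
R_ceramic-fibre blanket = L/(kA) = 0.022/(0.0909×22.7) = 0.01066 K/W
R_outer film = 1/(h_o·A) = 1/(12.8×22.7) = 0.003442 K/W
R_total = 0.0141 K/W;  Q = ΔT/R_total = 209/0.0141 = 14820 W
T_interface = T_inner − Q·ΣR(inner→interface) = 232 − 14800×0.01066

T ≈ 74 °C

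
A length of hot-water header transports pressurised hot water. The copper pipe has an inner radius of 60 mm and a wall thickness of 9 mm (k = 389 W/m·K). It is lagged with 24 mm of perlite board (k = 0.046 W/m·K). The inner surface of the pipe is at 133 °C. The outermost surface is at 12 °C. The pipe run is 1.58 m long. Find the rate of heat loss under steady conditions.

Q ≈ 185 W

Treating each annulus and film as a series resistance:
R_copper pipe wall = ln(69/60)/(2π×389×1.58) = 3.619×10^-5 K/W
R_perlite board = ln(93/69)/(2π×0.046×1.58) = 0.6536 K/W
R_total = 0.6537 K/W
Q = ΔT/R_total = 121/0.6537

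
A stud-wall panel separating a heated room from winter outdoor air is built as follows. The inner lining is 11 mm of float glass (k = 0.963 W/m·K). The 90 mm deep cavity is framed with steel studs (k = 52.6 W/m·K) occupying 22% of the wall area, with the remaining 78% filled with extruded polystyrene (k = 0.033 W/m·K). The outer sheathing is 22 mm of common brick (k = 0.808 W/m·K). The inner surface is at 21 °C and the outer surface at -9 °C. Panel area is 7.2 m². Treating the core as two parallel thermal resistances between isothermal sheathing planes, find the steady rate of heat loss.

Q ≈ 4650 W

Sheathing layers in series; stud and cavity paths in parallel between them.
R_inner = 0.011/(0.963×7.2) = 0.001586 K/W
R_stud  = 0.09/(52.6×0.22×7.2) = 0.00108 K/W
R_cav   = 0.09/(0.033×0.78×7.2) = 0.4856 K/W
1/R_core = 1/R_stud + 1/R_cav → R_core = 0.001078 K/W
R_outer = 0.022/(0.808×7.2) = 0.003782 K/W
R_total = 0.006446 K/W
Q = ΔT/R_total = 30/0.006446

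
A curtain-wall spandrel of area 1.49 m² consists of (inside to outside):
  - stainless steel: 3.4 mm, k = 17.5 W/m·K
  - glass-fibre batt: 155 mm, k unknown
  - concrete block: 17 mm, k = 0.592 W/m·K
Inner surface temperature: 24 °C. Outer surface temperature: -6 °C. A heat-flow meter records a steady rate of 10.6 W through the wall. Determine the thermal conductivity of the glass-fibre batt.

k ≈ 0.037 W/(m·K)

Using the resistance-network approach (series):
R_stainless steel = L/(kA) = 0.0034/(17.5×1.49) = 1.304×10^-4 K/W
R_concrete block = L/(kA) = 0.017/(0.592×1.49) = 0.01927 K/W
Sum of known resistances R_other = 0.0194 K/W
Total R = ΔT/Q = 30/10.6 = 2.83 K/W
R_glass-fibre batt = R_total − R_other = 2.811 K/W
k = L/(R·A) = 0.155/(2.811×1.49)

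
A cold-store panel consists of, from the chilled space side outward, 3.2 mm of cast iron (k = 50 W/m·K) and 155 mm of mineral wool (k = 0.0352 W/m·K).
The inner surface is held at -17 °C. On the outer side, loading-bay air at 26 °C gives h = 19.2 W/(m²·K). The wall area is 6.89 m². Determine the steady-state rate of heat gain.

Q ≈ 66.5 W

Treating each layer as a thermal resistance in series:
R_cast iron = L/(kA) = 0.0032/(50×6.89) = 9.289×10^-6 K/W
R_mineral wool = L/(kA) = 0.155/(0.0352×6.89) = 0.6391 K/W
R_outer film = 1/(h_o·A) = 1/(19.2×6.89) = 0.007559 K/W
R_total = 0.6467 K/W
Q = ΔT / R_total = 43 / 0.6467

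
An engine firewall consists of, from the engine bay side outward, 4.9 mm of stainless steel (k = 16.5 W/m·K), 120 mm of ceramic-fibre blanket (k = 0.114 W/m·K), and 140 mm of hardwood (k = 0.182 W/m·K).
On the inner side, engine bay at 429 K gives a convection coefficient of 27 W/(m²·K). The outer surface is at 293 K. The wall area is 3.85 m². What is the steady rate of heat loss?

Series thermal resistances:
R_inner film = 1/(h_i·A) = 1/(27×3.85) = 0.00962 K/W
R_stainless steel = L/(kA) = 0.0049/(16.5×3.85) = 7.713×10^-5 K/W
R_ceramic-fibre blanket = L/(kA) = 0.12/(0.114×3.85) = 0.2734 K/W
R_hardwood = L/(kA) = 0.14/(0.182×3.85) = 0.1998 K/W
R_total = 0.4829 K/W
Q = ΔT / R_total = 136 / 0.4829

Q ≈ 282 W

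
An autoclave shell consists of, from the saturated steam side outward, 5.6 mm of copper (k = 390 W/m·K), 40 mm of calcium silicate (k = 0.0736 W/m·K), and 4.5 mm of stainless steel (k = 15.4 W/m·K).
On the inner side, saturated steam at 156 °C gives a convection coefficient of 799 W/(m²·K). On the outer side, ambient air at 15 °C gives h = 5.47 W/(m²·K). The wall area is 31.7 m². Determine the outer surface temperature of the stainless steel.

T ≈ 50.4 °C

Model the wall as resistances in series:
R_inner film = 1/(h_i·A) = 1/(799×31.7) = 3.948×10^-5 K/W
R_copper = L/(kA) = 0.0056/(390×31.7) = 4.53×10^-7 K/W
R_calcium silicate = L/(kA) = 0.04/(0.0736×31.7) = 0.01714 K/W
R_stainless steel = L/(kA) = 0.0045/(15.4×31.7) = 9.218×10^-6 K/W
R_outer film = 1/(h_o·A) = 1/(5.47×31.7) = 0.005767 K/W
R_total = 0.02296 K/W;  Q = ΔT/R_total = 141/0.02296 = 6141 W
T_interface = T_inner − Q·ΣR(inner→interface) = 156 − 6140×0.01719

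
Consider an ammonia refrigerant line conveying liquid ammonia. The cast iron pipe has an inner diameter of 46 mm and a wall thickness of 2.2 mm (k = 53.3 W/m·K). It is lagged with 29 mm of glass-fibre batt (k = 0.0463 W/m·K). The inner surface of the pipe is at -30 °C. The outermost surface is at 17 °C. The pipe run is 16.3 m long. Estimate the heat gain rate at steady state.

Per-layer cylindrical resistances, series-summed:
R_cast iron pipe wall = ln(25.2/23)/(2π×53.3×16.3) = 1.673×10^-5 K/W
R_glass-fibre batt = ln(54.2/25.2)/(2π×0.0463×16.3) = 0.1615 K/W
R_total = 0.1615 K/W
Q = ΔT/R_total = 47/0.1615

Q ≈ 291 W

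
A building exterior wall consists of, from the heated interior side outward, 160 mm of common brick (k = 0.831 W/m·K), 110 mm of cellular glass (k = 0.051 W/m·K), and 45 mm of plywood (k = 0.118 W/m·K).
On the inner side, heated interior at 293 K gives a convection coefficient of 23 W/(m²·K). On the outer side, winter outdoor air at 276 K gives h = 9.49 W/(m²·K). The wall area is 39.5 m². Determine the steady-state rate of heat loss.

Q ≈ 233 W

Series thermal resistances:
R_inner film = 1/(h_i·A) = 1/(23×39.5) = 0.001101 K/W
R_common brick = L/(kA) = 0.16/(0.831×39.5) = 0.004874 K/W
R_cellular glass = L/(kA) = 0.11/(0.051×39.5) = 0.0546 K/W
R_plywood = L/(kA) = 0.045/(0.118×39.5) = 0.009655 K/W
R_outer film = 1/(h_o·A) = 1/(9.49×39.5) = 0.002668 K/W
R_total = 0.0729 K/W
Q = ΔT / R_total = 17 / 0.0729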